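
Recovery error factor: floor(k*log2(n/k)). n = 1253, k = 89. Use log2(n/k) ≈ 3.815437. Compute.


log2(n/k) = log2(1253/89) ≈ 3.815437.
k*log2(n/k) ≈ 89*3.815437 = 339.573893.
floor(339.573893) = 339.

339


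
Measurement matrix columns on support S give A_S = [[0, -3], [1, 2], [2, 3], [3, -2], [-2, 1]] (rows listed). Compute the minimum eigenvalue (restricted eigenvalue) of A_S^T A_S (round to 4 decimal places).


A_S^T A_S = [[18, 0], [0, 27]].
trace = 45.
det = 486.
disc = trace^2 - 4*det = 2025 - 4*486 = 81.
sqrt(81) = 9.
lam_min = (45 - 9)/2 = 18 = 18.0000.

18.0000


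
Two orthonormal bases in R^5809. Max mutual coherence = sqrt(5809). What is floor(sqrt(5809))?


76^2 = 5776 <= 5809 < 5929 = 77^2, so 76 <= sqrt(5809) < 77.
floor(sqrt(5809)) = 76.

76


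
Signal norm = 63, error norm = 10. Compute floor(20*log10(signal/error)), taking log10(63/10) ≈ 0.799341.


||x||/||e|| = 63/10.
log10(63/10) ≈ 0.799341.
20*log10(||x||/||e||) ≈ 20*0.799341 = 15.98682.
floor(15.98682) = 15.

15


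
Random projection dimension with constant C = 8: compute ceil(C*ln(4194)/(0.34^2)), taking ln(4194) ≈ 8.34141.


ln(4194) ≈ 8.34141.
eps^2 = 0.34^2 = 0.1156.
C*ln(N)/eps^2 ≈ 8*8.34141/0.1156 ≈ 577.2602.
m = ceil(577.2602) = 578.

578


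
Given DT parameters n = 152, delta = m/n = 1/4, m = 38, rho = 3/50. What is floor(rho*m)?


m = 1/4*152 = 38.
rho = 3/50.
rho*m = 3/50*38 = 2.28.
k = floor(2.28) = 2.

2


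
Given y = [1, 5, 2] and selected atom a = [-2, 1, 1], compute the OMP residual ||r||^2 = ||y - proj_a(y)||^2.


a^T a = 6.
a^T y = 5.
coeff = 5/6 = 5/6.
||r||^2 = 155/6.

155/6


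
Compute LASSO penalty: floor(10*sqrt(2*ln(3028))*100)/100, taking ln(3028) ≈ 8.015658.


ln(3028) ≈ 8.015658.
2*ln(n) ≈ 16.031316.
sqrt(2*ln(n)) ≈ sqrt(16.031316) ≈ 4.003913.
lambda ≈ 10*4.003913 = 40.03913.
floor(lambda*100)/100 = 40.03.

40.03


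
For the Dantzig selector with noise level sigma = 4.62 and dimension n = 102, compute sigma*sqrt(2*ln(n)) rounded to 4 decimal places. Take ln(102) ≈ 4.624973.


ln(102) ≈ 4.624973.
2*ln(n) ≈ 9.249946.
sqrt(2*ln(n)) ≈ sqrt(9.249946) ≈ 3.041372.
threshold ≈ 4.62*3.041372 = 14.05113864 ≈ 14.0511.

14.0511


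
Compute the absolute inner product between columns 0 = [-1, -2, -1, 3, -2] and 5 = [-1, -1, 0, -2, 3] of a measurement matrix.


Inner product: -1*-1 + -2*-1 + -1*0 + 3*-2 + -2*3
Products: [1, 2, 0, -6, -6]
Sum = -9.
|dot| = 9.

9


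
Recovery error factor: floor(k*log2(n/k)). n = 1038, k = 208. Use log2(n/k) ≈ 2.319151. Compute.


log2(n/k) = log2(1038/208) ≈ 2.319151.
k*log2(n/k) ≈ 208*2.319151 = 482.383408.
floor(482.383408) = 482.

482


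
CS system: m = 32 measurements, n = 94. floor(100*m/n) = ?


100*m/n = 100*32/94 ≈ 34.0426.
floor = 34.

34


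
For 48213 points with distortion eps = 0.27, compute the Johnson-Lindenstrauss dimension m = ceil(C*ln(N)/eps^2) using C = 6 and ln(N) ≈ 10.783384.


ln(48213) ≈ 10.783384.
eps^2 = 0.27^2 = 0.0729.
C*ln(N)/eps^2 ≈ 6*10.783384/0.0729 ≈ 887.5213.
m = ceil(887.5213) = 888.

888


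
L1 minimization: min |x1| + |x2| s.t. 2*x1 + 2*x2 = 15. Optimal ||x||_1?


Axis intercepts:
  x1 = 15/2, x2 = 0: L1 = 15/2
  x1 = 0, x2 = 15/2: L1 = 15/2
x* = (15/2, 0)
||x*||_1 = 15/2.

15/2


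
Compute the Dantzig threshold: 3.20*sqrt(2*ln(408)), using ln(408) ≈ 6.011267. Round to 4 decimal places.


ln(408) ≈ 6.011267.
2*ln(n) ≈ 12.022534.
sqrt(2*ln(n)) ≈ sqrt(12.022534) ≈ 3.467353.
threshold ≈ 3.20*3.467353 = 11.0955296 ≈ 11.0955.

11.0955


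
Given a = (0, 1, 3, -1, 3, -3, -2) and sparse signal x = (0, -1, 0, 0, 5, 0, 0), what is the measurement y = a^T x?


Non-zero terms: ['1*-1', '3*5']
Products: [-1, 15]
y = sum = 14.

14


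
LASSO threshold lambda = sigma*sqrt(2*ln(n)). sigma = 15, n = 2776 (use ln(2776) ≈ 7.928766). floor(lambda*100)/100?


ln(2776) ≈ 7.928766.
2*ln(n) ≈ 15.857532.
sqrt(2*ln(n)) ≈ sqrt(15.857532) ≈ 3.982152.
lambda ≈ 15*3.982152 = 59.73228.
floor(lambda*100)/100 = 59.73.

59.73


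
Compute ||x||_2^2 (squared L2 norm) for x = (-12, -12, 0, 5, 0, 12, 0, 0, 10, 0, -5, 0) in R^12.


Non-zero entries: [(0, -12), (1, -12), (3, 5), (5, 12), (8, 10), (10, -5)]
Squares: [144, 144, 25, 144, 100, 25]
||x||_2^2 = sum = 582.

582


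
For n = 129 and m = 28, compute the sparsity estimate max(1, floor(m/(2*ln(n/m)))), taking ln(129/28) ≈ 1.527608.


n/m = 129/28.
ln(n/m) ≈ 1.527608.
2*ln(n/m) ≈ 3.055216.
m/(2*ln(n/m)) ≈ 28/3.055216 ≈ 9.1647.
floor = 9.
k_max = max(1, 9) = 9.

9


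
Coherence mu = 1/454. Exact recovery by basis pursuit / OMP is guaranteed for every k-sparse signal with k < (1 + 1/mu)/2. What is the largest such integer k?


1/mu = 454.
1 + 1/mu = 455.
(1 + 1/mu)/2 = 227.5 is not an integer, so k_max = floor(227.5) = 227.

227


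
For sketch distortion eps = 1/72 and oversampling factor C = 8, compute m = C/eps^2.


1/eps = 72.
(1/eps)^2 = 5184.
m = 8*5184 = 41472.

41472


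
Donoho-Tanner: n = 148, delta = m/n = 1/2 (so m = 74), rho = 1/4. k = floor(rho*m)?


m = 1/2*148 = 74.
rho = 1/4.
rho*m = 1/4*74 = 18.5.
k = floor(18.5) = 18.

18


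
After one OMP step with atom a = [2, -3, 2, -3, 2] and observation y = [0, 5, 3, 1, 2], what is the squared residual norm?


a^T a = 30.
a^T y = -8.
coeff = -8/30 = -4/15.
||r||^2 = 553/15.

553/15


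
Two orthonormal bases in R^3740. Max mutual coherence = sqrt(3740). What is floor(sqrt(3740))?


61^2 = 3721 <= 3740 < 3844 = 62^2, so 61 <= sqrt(3740) < 62.
floor(sqrt(3740)) = 61.

61


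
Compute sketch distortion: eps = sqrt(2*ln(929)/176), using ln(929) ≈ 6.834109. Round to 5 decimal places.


ln(929) ≈ 6.834109.
2*ln(N)/m ≈ 2*6.834109/176 ≈ 0.07766033.
eps = sqrt(0.07766033) ≈ 0.278676 ≈ 0.27868.

0.27868


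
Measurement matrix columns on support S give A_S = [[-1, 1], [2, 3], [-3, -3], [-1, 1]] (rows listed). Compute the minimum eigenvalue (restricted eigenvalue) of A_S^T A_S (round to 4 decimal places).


A_S^T A_S = [[15, 13], [13, 20]].
trace = 35.
det = 131.
disc = trace^2 - 4*det = 1225 - 4*131 = 701.
sqrt(701) ≈ 26.476405.
lam_min = (35 - sqrt(701))/2 ≈ (35 - 26.476405)/2 = 4.2617975 ≈ 4.2618.

4.2618


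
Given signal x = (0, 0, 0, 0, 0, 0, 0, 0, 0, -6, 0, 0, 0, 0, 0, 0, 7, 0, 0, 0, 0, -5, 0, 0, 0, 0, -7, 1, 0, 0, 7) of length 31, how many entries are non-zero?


Non-zero positions: [9, 16, 21, 26, 27, 30].
Sparsity = 6.

6


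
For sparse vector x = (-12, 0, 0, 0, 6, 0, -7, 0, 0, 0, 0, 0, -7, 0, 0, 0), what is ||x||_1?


Non-zero entries: [(0, -12), (4, 6), (6, -7), (12, -7)]
Absolute values: [12, 6, 7, 7]
||x||_1 = sum = 32.

32


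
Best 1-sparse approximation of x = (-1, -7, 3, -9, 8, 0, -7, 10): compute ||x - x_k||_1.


Sorted |x_i| descending: [10, 9, 8, 7, 7, 3, 1, 0]
Keep top 1: [10]
Tail entries: [9, 8, 7, 7, 3, 1, 0]
L1 error = sum of tail = 35.

35


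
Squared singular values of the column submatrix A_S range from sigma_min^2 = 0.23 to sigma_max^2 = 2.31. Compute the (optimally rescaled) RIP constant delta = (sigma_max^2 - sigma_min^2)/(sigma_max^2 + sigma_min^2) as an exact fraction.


lambda_max - lambda_min = 2.31 - 0.23 = 2.08.
lambda_max + lambda_min = 2.31 + 0.23 = 2.54.
delta = 2.08/2.54 = 208/254 = 104/127.

104/127


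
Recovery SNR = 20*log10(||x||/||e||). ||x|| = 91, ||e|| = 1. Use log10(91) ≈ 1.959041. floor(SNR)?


||x||/||e|| = 91/1 = 91.
log10(91) ≈ 1.959041.
20*log10(||x||/||e||) ≈ 20*1.959041 = 39.18082.
floor(39.18082) = 39.

39


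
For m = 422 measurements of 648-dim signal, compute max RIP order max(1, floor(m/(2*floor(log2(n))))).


floor(log2(648)) = 9.
2*9 = 18.
m/(2*floor(log2(n))) = 422/18 ≈ 23.4444.
floor = 23.
k = max(1, 23) = 23.

23


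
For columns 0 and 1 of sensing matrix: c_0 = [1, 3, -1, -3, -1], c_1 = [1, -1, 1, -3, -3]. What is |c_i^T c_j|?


Inner product: 1*1 + 3*-1 + -1*1 + -3*-3 + -1*-3
Products: [1, -3, -1, 9, 3]
Sum = 9.
|dot| = 9.

9


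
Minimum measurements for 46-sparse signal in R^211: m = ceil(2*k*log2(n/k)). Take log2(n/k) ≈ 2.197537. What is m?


log2(n/k) = log2(211/46) ≈ 2.197537.
2*k*log2(n/k) ≈ 2*46*2.197537 = 202.173404.
m = ceil(202.173404) = 203.

203


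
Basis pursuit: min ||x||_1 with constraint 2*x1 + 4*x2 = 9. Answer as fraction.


Axis intercepts:
  x1 = 9/2, x2 = 0: L1 = 9/2
  x1 = 0, x2 = 9/4: L1 = 9/4
x* = (0, 9/4)
||x*||_1 = 9/4.

9/4


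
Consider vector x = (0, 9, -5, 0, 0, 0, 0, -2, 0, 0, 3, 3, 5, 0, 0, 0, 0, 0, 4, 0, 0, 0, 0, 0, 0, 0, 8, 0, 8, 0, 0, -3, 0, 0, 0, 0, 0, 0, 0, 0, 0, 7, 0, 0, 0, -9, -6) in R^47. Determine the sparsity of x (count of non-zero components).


Non-zero positions: [1, 2, 7, 10, 11, 12, 18, 26, 28, 31, 41, 45, 46].
Sparsity = 13.

13


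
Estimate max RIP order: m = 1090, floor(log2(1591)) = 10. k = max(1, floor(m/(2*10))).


floor(log2(1591)) = 10.
2*10 = 20.
m/(2*floor(log2(n))) = 1090/20 ≈ 54.5.
floor = 54.
k = max(1, 54) = 54.

54


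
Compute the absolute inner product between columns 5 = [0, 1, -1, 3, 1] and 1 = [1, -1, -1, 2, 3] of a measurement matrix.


Inner product: 0*1 + 1*-1 + -1*-1 + 3*2 + 1*3
Products: [0, -1, 1, 6, 3]
Sum = 9.
|dot| = 9.

9


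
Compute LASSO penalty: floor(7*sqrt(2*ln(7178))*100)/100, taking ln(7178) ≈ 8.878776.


ln(7178) ≈ 8.878776.
2*ln(n) ≈ 17.757552.
sqrt(2*ln(n)) ≈ sqrt(17.757552) ≈ 4.213971.
lambda ≈ 7*4.213971 = 29.497797.
floor(lambda*100)/100 = 29.49.

29.49


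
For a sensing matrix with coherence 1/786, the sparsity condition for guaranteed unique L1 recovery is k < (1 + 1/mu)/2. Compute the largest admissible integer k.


1/mu = 786.
1 + 1/mu = 787.
(1 + 1/mu)/2 = 393.5 is not an integer, so k_max = floor(393.5) = 393.

393


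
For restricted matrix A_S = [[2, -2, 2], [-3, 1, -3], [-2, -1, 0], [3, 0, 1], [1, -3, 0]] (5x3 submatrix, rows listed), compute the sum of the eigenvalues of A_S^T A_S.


Sum of eigenvalues of A_S^T A_S = trace(A_S^T A_S) = sum of squared column norms of A_S.
A_S^T A_S diagonal: [27, 15, 14].
trace = 27 + 15 + 14 = 56.

56


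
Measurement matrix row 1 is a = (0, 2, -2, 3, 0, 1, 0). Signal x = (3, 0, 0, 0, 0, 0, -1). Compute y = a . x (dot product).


Non-zero terms: ['0*3', '0*-1']
Products: [0, 0]
y = sum = 0.

0


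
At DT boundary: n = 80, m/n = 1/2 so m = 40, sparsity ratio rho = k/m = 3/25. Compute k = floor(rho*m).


m = 1/2*80 = 40.
rho = 3/25.
rho*m = 3/25*40 = 4.8.
k = floor(4.8) = 4.

4


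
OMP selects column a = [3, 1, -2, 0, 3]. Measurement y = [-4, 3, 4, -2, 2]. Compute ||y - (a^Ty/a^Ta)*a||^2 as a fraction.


a^T a = 23.
a^T y = -11.
coeff = -11/23 = -11/23.
||r||^2 = 1006/23.

1006/23


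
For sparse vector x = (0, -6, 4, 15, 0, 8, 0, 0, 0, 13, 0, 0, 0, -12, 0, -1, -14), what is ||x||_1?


Non-zero entries: [(1, -6), (2, 4), (3, 15), (5, 8), (9, 13), (13, -12), (15, -1), (16, -14)]
Absolute values: [6, 4, 15, 8, 13, 12, 1, 14]
||x||_1 = sum = 73.

73


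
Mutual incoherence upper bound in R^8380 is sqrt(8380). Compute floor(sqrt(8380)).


91^2 = 8281 <= 8380 < 8464 = 92^2, so 91 <= sqrt(8380) < 92.
floor(sqrt(8380)) = 91.

91


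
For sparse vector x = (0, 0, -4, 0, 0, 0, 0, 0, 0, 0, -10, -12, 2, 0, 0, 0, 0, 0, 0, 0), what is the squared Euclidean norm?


Non-zero entries: [(2, -4), (10, -10), (11, -12), (12, 2)]
Squares: [16, 100, 144, 4]
||x||_2^2 = sum = 264.

264


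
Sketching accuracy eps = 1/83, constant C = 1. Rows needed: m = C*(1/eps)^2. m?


1/eps = 83.
(1/eps)^2 = 6889.
m = 1*6889 = 6889.

6889


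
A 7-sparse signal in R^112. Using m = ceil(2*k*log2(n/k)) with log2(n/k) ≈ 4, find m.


log2(n/k) = log2(112/7) ≈ 4.
2*k*log2(n/k) ≈ 2*7*4 = 56.
m = ceil(56) = 56.

56


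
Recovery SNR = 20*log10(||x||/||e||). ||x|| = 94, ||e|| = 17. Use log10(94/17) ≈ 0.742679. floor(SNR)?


||x||/||e|| = 94/17.
log10(94/17) ≈ 0.742679.
20*log10(||x||/||e||) ≈ 20*0.742679 = 14.85358.
floor(14.85358) = 14.

14


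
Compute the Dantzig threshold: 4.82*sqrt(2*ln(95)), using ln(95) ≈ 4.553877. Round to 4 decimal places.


ln(95) ≈ 4.553877.
2*ln(n) ≈ 9.107754.
sqrt(2*ln(n)) ≈ sqrt(9.107754) ≈ 3.017906.
threshold ≈ 4.82*3.017906 = 14.54630692 ≈ 14.5463.

14.5463


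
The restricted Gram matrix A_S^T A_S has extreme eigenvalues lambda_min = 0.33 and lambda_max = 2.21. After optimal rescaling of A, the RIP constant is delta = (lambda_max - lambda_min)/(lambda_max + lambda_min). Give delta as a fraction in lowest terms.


lambda_max - lambda_min = 2.21 - 0.33 = 1.88.
lambda_max + lambda_min = 2.21 + 0.33 = 2.54.
delta = 1.88/2.54 = 188/254 = 94/127.

94/127


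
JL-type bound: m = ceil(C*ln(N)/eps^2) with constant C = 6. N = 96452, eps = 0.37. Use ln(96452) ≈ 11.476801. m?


ln(96452) ≈ 11.476801.
eps^2 = 0.37^2 = 0.1369.
C*ln(N)/eps^2 ≈ 6*11.476801/0.1369 ≈ 503.0008.
m = ceil(503.0008) = 504.

504


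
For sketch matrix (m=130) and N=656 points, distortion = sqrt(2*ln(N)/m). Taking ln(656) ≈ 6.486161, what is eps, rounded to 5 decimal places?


ln(656) ≈ 6.486161.
2*ln(N)/m ≈ 2*6.486161/130 ≈ 0.09978709.
eps = sqrt(0.09978709) ≈ 0.3158909 ≈ 0.31589.

0.31589


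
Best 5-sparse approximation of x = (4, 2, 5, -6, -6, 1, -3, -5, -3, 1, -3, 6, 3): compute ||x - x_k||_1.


Sorted |x_i| descending: [6, 6, 6, 5, 5, 4, 3, 3, 3, 3, 2, 1, 1]
Keep top 5: [6, 6, 6, 5, 5]
Tail entries: [4, 3, 3, 3, 3, 2, 1, 1]
L1 error = sum of tail = 20.

20


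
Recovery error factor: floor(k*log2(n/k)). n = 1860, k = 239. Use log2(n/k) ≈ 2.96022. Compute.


log2(n/k) = log2(1860/239) ≈ 2.96022.
k*log2(n/k) ≈ 239*2.96022 = 707.49258.
floor(707.49258) = 707.

707


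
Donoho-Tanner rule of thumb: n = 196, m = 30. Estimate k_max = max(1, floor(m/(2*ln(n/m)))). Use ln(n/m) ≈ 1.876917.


n/m = 196/30 = 98/15.
ln(n/m) ≈ 1.876917.
2*ln(n/m) ≈ 3.753834.
m/(2*ln(n/m)) ≈ 30/3.753834 ≈ 7.9918.
floor = 7.
k_max = max(1, 7) = 7.

7


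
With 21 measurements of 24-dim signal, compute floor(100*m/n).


100*m/n = 100*21/24 ≈ 87.5.
floor = 87.

87


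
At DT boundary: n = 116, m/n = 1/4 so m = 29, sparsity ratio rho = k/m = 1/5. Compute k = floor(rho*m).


m = 1/4*116 = 29.
rho = 1/5.
rho*m = 1/5*29 = 5.8.
k = floor(5.8) = 5.

5


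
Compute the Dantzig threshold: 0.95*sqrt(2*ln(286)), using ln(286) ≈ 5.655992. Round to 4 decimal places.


ln(286) ≈ 5.655992.
2*ln(n) ≈ 11.311984.
sqrt(2*ln(n)) ≈ sqrt(11.311984) ≈ 3.363329.
threshold ≈ 0.95*3.363329 = 3.19516255 ≈ 3.1952.

3.1952


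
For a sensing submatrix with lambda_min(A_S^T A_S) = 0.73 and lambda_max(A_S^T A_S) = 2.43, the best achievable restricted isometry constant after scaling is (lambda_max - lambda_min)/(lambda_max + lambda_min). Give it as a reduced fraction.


lambda_max - lambda_min = 2.43 - 0.73 = 1.70.
lambda_max + lambda_min = 2.43 + 0.73 = 3.16.
delta = 1.70/3.16 = 170/316 = 85/158.

85/158


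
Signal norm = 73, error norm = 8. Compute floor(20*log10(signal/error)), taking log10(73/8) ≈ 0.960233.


||x||/||e|| = 73/8.
log10(73/8) ≈ 0.960233.
20*log10(||x||/||e||) ≈ 20*0.960233 = 19.20466.
floor(19.20466) = 19.

19


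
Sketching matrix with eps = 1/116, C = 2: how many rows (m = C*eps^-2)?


1/eps = 116.
(1/eps)^2 = 13456.
m = 2*13456 = 26912.

26912


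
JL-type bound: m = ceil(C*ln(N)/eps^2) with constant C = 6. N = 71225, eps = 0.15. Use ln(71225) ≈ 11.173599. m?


ln(71225) ≈ 11.173599.
eps^2 = 0.15^2 = 0.0225.
C*ln(N)/eps^2 ≈ 6*11.173599/0.0225 ≈ 2979.6264.
m = ceil(2979.6264) = 2980.

2980


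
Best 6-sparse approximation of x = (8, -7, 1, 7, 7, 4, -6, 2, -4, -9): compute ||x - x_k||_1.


Sorted |x_i| descending: [9, 8, 7, 7, 7, 6, 4, 4, 2, 1]
Keep top 6: [9, 8, 7, 7, 7, 6]
Tail entries: [4, 4, 2, 1]
L1 error = sum of tail = 11.

11


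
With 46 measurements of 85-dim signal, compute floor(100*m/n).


100*m/n = 100*46/85 ≈ 54.1176.
floor = 54.

54


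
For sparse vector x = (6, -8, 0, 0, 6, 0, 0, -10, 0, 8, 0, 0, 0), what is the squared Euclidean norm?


Non-zero entries: [(0, 6), (1, -8), (4, 6), (7, -10), (9, 8)]
Squares: [36, 64, 36, 100, 64]
||x||_2^2 = sum = 300.

300


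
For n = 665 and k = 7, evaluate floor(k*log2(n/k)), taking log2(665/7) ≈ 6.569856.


log2(n/k) = log2(665/7) ≈ 6.569856.
k*log2(n/k) ≈ 7*6.569856 = 45.988992.
floor(45.988992) = 45.

45


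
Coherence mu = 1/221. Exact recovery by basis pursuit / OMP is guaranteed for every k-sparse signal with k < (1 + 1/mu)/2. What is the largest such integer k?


1/mu = 221.
1 + 1/mu = 222.
(1 + 1/mu)/2 = 111 is an integer and the inequality is strict, so k_max = 111 - 1 = 110.

110


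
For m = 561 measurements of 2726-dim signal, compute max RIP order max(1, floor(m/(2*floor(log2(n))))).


floor(log2(2726)) = 11.
2*11 = 22.
m/(2*floor(log2(n))) = 561/22 ≈ 25.5.
floor = 25.
k = max(1, 25) = 25.

25


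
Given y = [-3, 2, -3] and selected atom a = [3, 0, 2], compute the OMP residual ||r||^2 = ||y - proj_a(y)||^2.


a^T a = 13.
a^T y = -15.
coeff = -15/13 = -15/13.
||r||^2 = 61/13.

61/13


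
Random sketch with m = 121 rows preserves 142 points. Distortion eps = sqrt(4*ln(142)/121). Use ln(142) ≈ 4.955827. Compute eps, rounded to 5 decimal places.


ln(142) ≈ 4.955827.
4*ln(N)/m ≈ 4*4.955827/121 ≈ 0.16382899.
eps = sqrt(0.16382899) ≈ 0.4047579 ≈ 0.40476.

0.40476


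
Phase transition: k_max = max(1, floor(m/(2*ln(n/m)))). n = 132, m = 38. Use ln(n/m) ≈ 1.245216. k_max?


n/m = 132/38 = 66/19.
ln(n/m) ≈ 1.245216.
2*ln(n/m) ≈ 2.490432.
m/(2*ln(n/m)) ≈ 38/2.490432 ≈ 15.2584.
floor = 15.
k_max = max(1, 15) = 15.

15


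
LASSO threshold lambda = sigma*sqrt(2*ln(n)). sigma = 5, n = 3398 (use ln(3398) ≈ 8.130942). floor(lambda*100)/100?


ln(3398) ≈ 8.130942.
2*ln(n) ≈ 16.261884.
sqrt(2*ln(n)) ≈ sqrt(16.261884) ≈ 4.032603.
lambda ≈ 5*4.032603 = 20.163015.
floor(lambda*100)/100 = 20.16.

20.16


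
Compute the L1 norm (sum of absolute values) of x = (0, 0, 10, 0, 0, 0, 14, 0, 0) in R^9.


Non-zero entries: [(2, 10), (6, 14)]
Absolute values: [10, 14]
||x||_1 = sum = 24.

24


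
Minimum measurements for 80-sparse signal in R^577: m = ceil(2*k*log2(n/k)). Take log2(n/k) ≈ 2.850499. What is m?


log2(n/k) = log2(577/80) ≈ 2.850499.
2*k*log2(n/k) ≈ 2*80*2.850499 = 456.07984.
m = ceil(456.07984) = 457.

457


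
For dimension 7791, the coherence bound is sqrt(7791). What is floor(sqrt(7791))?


88^2 = 7744 <= 7791 < 7921 = 89^2, so 88 <= sqrt(7791) < 89.
floor(sqrt(7791)) = 88.

88


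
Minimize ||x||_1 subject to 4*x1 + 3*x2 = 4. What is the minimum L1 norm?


Axis intercepts:
  x1 = 1, x2 = 0: L1 = 1
  x1 = 0, x2 = 4/3: L1 = 4/3
x* = (1, 0)
||x*||_1 = 1.

1


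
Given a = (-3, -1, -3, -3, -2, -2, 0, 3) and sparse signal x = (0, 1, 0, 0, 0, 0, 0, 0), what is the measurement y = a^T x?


Non-zero terms: ['-1*1']
Products: [-1]
y = sum = -1.

-1


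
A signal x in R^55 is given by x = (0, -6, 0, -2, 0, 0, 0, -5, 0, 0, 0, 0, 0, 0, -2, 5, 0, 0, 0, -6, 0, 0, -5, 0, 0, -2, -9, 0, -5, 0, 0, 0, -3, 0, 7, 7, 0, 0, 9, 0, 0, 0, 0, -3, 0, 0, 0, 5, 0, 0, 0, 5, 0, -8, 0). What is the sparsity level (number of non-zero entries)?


Non-zero positions: [1, 3, 7, 14, 15, 19, 22, 25, 26, 28, 32, 34, 35, 38, 43, 47, 51, 53].
Sparsity = 18.

18


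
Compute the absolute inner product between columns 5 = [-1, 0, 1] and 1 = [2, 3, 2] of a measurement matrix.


Inner product: -1*2 + 0*3 + 1*2
Products: [-2, 0, 2]
Sum = 0.
|dot| = 0.

0


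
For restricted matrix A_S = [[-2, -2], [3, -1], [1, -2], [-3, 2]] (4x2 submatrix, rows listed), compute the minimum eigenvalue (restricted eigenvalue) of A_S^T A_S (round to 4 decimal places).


A_S^T A_S = [[23, -7], [-7, 13]].
trace = 36.
det = 250.
disc = trace^2 - 4*det = 1296 - 4*250 = 296.
sqrt(296) ≈ 17.204651.
lam_min = (36 - sqrt(296))/2 ≈ (36 - 17.204651)/2 = 9.3976745 ≈ 9.3977.

9.3977


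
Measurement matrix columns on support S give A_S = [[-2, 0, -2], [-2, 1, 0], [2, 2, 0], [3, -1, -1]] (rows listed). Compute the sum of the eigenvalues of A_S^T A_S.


Sum of eigenvalues of A_S^T A_S = trace(A_S^T A_S) = sum of squared column norms of A_S.
A_S^T A_S diagonal: [21, 6, 5].
trace = 21 + 6 + 5 = 32.

32


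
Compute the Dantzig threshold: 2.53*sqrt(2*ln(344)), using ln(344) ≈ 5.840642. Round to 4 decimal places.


ln(344) ≈ 5.840642.
2*ln(n) ≈ 11.681284.
sqrt(2*ln(n)) ≈ sqrt(11.681284) ≈ 3.417789.
threshold ≈ 2.53*3.417789 = 8.64700617 ≈ 8.6470.

8.6470


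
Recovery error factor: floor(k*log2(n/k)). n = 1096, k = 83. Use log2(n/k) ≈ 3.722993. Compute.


log2(n/k) = log2(1096/83) ≈ 3.722993.
k*log2(n/k) ≈ 83*3.722993 = 309.008419.
floor(309.008419) = 309.

309


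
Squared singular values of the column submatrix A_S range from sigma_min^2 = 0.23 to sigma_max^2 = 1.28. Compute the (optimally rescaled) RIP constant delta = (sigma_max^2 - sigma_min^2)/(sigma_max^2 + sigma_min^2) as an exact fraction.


lambda_max - lambda_min = 1.28 - 0.23 = 1.05.
lambda_max + lambda_min = 1.28 + 0.23 = 1.51.
delta = 1.05/1.51 = 105/151.

105/151


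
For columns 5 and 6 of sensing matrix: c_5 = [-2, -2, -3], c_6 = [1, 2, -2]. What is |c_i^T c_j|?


Inner product: -2*1 + -2*2 + -3*-2
Products: [-2, -4, 6]
Sum = 0.
|dot| = 0.

0


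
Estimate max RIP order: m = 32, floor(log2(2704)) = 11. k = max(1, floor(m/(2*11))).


floor(log2(2704)) = 11.
2*11 = 22.
m/(2*floor(log2(n))) = 32/22 ≈ 1.4545.
floor = 1.
k = max(1, 1) = 1.

1


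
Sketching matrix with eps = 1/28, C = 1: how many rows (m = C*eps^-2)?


1/eps = 28.
(1/eps)^2 = 784.
m = 1*784 = 784.

784


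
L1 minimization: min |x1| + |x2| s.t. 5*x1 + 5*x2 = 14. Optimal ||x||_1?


Axis intercepts:
  x1 = 14/5, x2 = 0: L1 = 14/5
  x1 = 0, x2 = 14/5: L1 = 14/5
x* = (14/5, 0)
||x*||_1 = 14/5.

14/5


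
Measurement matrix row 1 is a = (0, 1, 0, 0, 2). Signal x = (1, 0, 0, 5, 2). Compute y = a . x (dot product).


Non-zero terms: ['0*1', '0*5', '2*2']
Products: [0, 0, 4]
y = sum = 4.

4


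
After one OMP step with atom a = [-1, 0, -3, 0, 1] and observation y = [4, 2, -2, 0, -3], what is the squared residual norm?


a^T a = 11.
a^T y = -1.
coeff = -1/11 = -1/11.
||r||^2 = 362/11.

362/11


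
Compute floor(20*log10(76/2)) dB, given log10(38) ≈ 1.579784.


||x||/||e|| = 76/2 = 38.
log10(38) ≈ 1.579784.
20*log10(||x||/||e||) ≈ 20*1.579784 = 31.59568.
floor(31.59568) = 31.

31


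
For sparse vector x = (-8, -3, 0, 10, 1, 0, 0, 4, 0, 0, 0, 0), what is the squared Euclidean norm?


Non-zero entries: [(0, -8), (1, -3), (3, 10), (4, 1), (7, 4)]
Squares: [64, 9, 100, 1, 16]
||x||_2^2 = sum = 190.

190


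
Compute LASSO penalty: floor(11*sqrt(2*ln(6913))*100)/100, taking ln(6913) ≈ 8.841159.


ln(6913) ≈ 8.841159.
2*ln(n) ≈ 17.682318.
sqrt(2*ln(n)) ≈ sqrt(17.682318) ≈ 4.205035.
lambda ≈ 11*4.205035 = 46.255385.
floor(lambda*100)/100 = 46.25.

46.25


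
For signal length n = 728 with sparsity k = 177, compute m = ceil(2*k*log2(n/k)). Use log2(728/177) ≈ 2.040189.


log2(n/k) = log2(728/177) ≈ 2.040189.
2*k*log2(n/k) ≈ 2*177*2.040189 = 722.226906.
m = ceil(722.226906) = 723.

723


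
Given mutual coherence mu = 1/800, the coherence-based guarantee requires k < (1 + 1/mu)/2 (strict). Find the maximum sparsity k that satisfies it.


1/mu = 800.
1 + 1/mu = 801.
(1 + 1/mu)/2 = 400.5 is not an integer, so k_max = floor(400.5) = 400.

400


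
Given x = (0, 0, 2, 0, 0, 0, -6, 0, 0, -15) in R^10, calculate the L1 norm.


Non-zero entries: [(2, 2), (6, -6), (9, -15)]
Absolute values: [2, 6, 15]
||x||_1 = sum = 23.

23


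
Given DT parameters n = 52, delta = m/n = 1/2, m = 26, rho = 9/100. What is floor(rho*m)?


m = 1/2*52 = 26.
rho = 9/100.
rho*m = 9/100*26 = 2.34.
k = floor(2.34) = 2.

2


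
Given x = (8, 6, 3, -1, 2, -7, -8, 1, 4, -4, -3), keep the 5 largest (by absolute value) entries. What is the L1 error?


Sorted |x_i| descending: [8, 8, 7, 6, 4, 4, 3, 3, 2, 1, 1]
Keep top 5: [8, 8, 7, 6, 4]
Tail entries: [4, 3, 3, 2, 1, 1]
L1 error = sum of tail = 14.

14


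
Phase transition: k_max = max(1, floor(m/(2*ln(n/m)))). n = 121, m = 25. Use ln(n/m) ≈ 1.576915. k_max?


n/m = 121/25.
ln(n/m) ≈ 1.576915.
2*ln(n/m) ≈ 3.15383.
m/(2*ln(n/m)) ≈ 25/3.15383 ≈ 7.9269.
floor = 7.
k_max = max(1, 7) = 7.

7


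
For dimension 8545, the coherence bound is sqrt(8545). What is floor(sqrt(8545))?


92^2 = 8464 <= 8545 < 8649 = 93^2, so 92 <= sqrt(8545) < 93.
floor(sqrt(8545)) = 92.

92


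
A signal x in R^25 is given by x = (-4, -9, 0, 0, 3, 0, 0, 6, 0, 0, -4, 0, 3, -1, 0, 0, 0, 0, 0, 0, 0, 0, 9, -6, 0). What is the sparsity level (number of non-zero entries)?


Non-zero positions: [0, 1, 4, 7, 10, 12, 13, 22, 23].
Sparsity = 9.

9


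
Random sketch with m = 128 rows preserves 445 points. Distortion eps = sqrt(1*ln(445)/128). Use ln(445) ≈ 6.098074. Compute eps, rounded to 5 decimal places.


ln(445) ≈ 6.098074.
1*ln(N)/m ≈ 1*6.098074/128 ≈ 0.0476412.
eps = sqrt(0.0476412) ≈ 0.2182686 ≈ 0.21827.

0.21827


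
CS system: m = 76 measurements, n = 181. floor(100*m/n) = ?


100*m/n = 100*76/181 ≈ 41.989.
floor = 41.

41


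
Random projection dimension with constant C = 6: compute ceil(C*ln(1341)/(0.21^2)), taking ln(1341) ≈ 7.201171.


ln(1341) ≈ 7.201171.
eps^2 = 0.21^2 = 0.0441.
C*ln(N)/eps^2 ≈ 6*7.201171/0.0441 ≈ 979.7512.
m = ceil(979.7512) = 980.

980


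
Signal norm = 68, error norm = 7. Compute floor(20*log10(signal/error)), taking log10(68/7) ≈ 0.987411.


||x||/||e|| = 68/7.
log10(68/7) ≈ 0.987411.
20*log10(||x||/||e||) ≈ 20*0.987411 = 19.74822.
floor(19.74822) = 19.

19


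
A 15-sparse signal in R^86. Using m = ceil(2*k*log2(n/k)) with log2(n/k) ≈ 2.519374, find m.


log2(n/k) = log2(86/15) ≈ 2.519374.
2*k*log2(n/k) ≈ 2*15*2.519374 = 75.58122.
m = ceil(75.58122) = 76.

76


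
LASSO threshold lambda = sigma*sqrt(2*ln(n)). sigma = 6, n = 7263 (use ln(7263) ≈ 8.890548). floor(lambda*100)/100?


ln(7263) ≈ 8.890548.
2*ln(n) ≈ 17.781096.
sqrt(2*ln(n)) ≈ sqrt(17.781096) ≈ 4.216764.
lambda ≈ 6*4.216764 = 25.300584.
floor(lambda*100)/100 = 25.30.

25.30


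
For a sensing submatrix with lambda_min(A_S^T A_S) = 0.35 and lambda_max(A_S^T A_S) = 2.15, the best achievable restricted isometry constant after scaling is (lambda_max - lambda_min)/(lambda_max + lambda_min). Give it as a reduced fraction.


lambda_max - lambda_min = 2.15 - 0.35 = 1.80.
lambda_max + lambda_min = 2.15 + 0.35 = 2.50.
delta = 1.80/2.50 = 180/250 = 18/25.

18/25


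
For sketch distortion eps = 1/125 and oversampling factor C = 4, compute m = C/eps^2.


1/eps = 125.
(1/eps)^2 = 15625.
m = 4*15625 = 62500.

62500


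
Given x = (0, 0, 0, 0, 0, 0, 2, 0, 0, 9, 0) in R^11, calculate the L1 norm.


Non-zero entries: [(6, 2), (9, 9)]
Absolute values: [2, 9]
||x||_1 = sum = 11.

11


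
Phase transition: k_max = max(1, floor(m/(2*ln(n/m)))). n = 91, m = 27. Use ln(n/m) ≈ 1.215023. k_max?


n/m = 91/27.
ln(n/m) ≈ 1.215023.
2*ln(n/m) ≈ 2.430046.
m/(2*ln(n/m)) ≈ 27/2.430046 ≈ 11.1109.
floor = 11.
k_max = max(1, 11) = 11.

11


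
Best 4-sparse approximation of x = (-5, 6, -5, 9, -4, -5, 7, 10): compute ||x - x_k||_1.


Sorted |x_i| descending: [10, 9, 7, 6, 5, 5, 5, 4]
Keep top 4: [10, 9, 7, 6]
Tail entries: [5, 5, 5, 4]
L1 error = sum of tail = 19.

19


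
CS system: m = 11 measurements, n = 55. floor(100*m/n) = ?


100*m/n = 100*11/55 ≈ 20.0.
floor = 20.

20


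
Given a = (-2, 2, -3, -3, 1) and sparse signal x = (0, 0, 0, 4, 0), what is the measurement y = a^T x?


Non-zero terms: ['-3*4']
Products: [-12]
y = sum = -12.

-12


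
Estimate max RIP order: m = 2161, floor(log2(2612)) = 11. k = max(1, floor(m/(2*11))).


floor(log2(2612)) = 11.
2*11 = 22.
m/(2*floor(log2(n))) = 2161/22 ≈ 98.2273.
floor = 98.
k = max(1, 98) = 98.

98


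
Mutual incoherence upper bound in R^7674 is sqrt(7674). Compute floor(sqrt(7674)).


87^2 = 7569 <= 7674 < 7744 = 88^2, so 87 <= sqrt(7674) < 88.
floor(sqrt(7674)) = 87.

87


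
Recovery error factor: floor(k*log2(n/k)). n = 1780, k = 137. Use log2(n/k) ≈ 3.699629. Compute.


log2(n/k) = log2(1780/137) ≈ 3.699629.
k*log2(n/k) ≈ 137*3.699629 = 506.849173.
floor(506.849173) = 506.

506


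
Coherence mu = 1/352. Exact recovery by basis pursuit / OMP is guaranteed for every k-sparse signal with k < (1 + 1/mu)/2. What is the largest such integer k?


1/mu = 352.
1 + 1/mu = 353.
(1 + 1/mu)/2 = 176.5 is not an integer, so k_max = floor(176.5) = 176.

176


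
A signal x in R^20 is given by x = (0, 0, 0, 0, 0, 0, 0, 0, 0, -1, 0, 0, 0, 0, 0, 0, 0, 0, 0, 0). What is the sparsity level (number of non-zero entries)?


Non-zero positions: [9].
Sparsity = 1.

1


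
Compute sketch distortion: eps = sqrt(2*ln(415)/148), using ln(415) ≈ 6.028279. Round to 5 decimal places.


ln(415) ≈ 6.028279.
2*ln(N)/m ≈ 2*6.028279/148 ≈ 0.08146323.
eps = sqrt(0.08146323) ≈ 0.2854176 ≈ 0.28542.

0.28542


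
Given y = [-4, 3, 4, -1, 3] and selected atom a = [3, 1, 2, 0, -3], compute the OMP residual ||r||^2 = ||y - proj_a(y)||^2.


a^T a = 23.
a^T y = -10.
coeff = -10/23 = -10/23.
||r||^2 = 1073/23.

1073/23


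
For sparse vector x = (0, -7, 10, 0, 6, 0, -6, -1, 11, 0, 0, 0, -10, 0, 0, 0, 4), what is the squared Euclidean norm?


Non-zero entries: [(1, -7), (2, 10), (4, 6), (6, -6), (7, -1), (8, 11), (12, -10), (16, 4)]
Squares: [49, 100, 36, 36, 1, 121, 100, 16]
||x||_2^2 = sum = 459.

459


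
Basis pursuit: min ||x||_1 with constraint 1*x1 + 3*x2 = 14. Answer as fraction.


Axis intercepts:
  x1 = 14, x2 = 0: L1 = 14
  x1 = 0, x2 = 14/3: L1 = 14/3
x* = (0, 14/3)
||x*||_1 = 14/3.

14/3


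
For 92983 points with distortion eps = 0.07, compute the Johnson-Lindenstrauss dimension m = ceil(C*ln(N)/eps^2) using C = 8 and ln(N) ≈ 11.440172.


ln(92983) ≈ 11.440172.
eps^2 = 0.07^2 = 0.0049.
C*ln(N)/eps^2 ≈ 8*11.440172/0.0049 ≈ 18677.8318.
m = ceil(18677.8318) = 18678.

18678


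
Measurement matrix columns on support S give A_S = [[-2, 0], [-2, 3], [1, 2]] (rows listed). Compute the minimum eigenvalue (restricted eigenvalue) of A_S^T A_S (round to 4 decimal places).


A_S^T A_S = [[9, -4], [-4, 13]].
trace = 22.
det = 101.
disc = trace^2 - 4*det = 484 - 4*101 = 80.
sqrt(80) ≈ 8.944272.
lam_min = (22 - sqrt(80))/2 ≈ (22 - 8.944272)/2 = 6.527864 ≈ 6.5279.

6.5279


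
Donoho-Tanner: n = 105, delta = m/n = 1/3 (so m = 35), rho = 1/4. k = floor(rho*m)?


m = 1/3*105 = 35.
rho = 1/4.
rho*m = 1/4*35 = 8.75.
k = floor(8.75) = 8.

8


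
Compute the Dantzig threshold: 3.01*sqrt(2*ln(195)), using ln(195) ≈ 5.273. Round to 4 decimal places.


ln(195) ≈ 5.273.
2*ln(n) ≈ 10.546.
sqrt(2*ln(n)) ≈ sqrt(10.546) ≈ 3.247461.
threshold ≈ 3.01*3.247461 = 9.77485761 ≈ 9.7749.

9.7749


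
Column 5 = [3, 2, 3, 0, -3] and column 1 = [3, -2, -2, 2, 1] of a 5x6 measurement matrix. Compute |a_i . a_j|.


Inner product: 3*3 + 2*-2 + 3*-2 + 0*2 + -3*1
Products: [9, -4, -6, 0, -3]
Sum = -4.
|dot| = 4.

4


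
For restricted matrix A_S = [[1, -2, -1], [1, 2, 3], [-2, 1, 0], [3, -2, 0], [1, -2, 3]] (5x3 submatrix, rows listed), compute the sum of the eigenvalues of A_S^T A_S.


Sum of eigenvalues of A_S^T A_S = trace(A_S^T A_S) = sum of squared column norms of A_S.
A_S^T A_S diagonal: [16, 17, 19].
trace = 16 + 17 + 19 = 52.

52


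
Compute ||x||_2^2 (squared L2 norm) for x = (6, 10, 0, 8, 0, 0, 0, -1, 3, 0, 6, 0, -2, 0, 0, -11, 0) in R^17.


Non-zero entries: [(0, 6), (1, 10), (3, 8), (7, -1), (8, 3), (10, 6), (12, -2), (15, -11)]
Squares: [36, 100, 64, 1, 9, 36, 4, 121]
||x||_2^2 = sum = 371.

371


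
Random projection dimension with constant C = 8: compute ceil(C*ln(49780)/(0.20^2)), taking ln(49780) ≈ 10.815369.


ln(49780) ≈ 10.815369.
eps^2 = 0.20^2 = 0.04.
C*ln(N)/eps^2 ≈ 8*10.815369/0.04 ≈ 2163.0738.
m = ceil(2163.0738) = 2164.

2164


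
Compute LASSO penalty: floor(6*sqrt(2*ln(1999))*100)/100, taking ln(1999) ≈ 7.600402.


ln(1999) ≈ 7.600402.
2*ln(n) ≈ 15.200804.
sqrt(2*ln(n)) ≈ sqrt(15.200804) ≈ 3.898821.
lambda ≈ 6*3.898821 = 23.392926.
floor(lambda*100)/100 = 23.39.

23.39


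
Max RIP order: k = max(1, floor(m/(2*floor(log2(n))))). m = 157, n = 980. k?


floor(log2(980)) = 9.
2*9 = 18.
m/(2*floor(log2(n))) = 157/18 ≈ 8.7222.
floor = 8.
k = max(1, 8) = 8.

8


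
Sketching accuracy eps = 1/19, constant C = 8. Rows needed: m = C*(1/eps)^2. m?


1/eps = 19.
(1/eps)^2 = 361.
m = 8*361 = 2888.

2888


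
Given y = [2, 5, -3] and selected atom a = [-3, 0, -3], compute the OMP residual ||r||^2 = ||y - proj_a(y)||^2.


a^T a = 18.
a^T y = 3.
coeff = 3/18 = 1/6.
||r||^2 = 75/2.

75/2


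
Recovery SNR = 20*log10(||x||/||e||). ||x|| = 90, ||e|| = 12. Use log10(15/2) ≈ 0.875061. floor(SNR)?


||x||/||e|| = 90/12 = 15/2.
log10(15/2) ≈ 0.875061.
20*log10(||x||/||e||) ≈ 20*0.875061 = 17.50122.
floor(17.50122) = 17.

17


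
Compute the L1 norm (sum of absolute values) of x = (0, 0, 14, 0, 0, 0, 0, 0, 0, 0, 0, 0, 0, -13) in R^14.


Non-zero entries: [(2, 14), (13, -13)]
Absolute values: [14, 13]
||x||_1 = sum = 27.

27


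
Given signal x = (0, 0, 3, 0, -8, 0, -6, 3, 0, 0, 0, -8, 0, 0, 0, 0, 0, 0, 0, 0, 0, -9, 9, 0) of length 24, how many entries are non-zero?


Non-zero positions: [2, 4, 6, 7, 11, 21, 22].
Sparsity = 7.

7


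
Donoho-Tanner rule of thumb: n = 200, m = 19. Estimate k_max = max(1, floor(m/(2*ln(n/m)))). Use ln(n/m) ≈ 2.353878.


n/m = 200/19.
ln(n/m) ≈ 2.353878.
2*ln(n/m) ≈ 4.707756.
m/(2*ln(n/m)) ≈ 19/4.707756 ≈ 4.0359.
floor = 4.
k_max = max(1, 4) = 4.

4


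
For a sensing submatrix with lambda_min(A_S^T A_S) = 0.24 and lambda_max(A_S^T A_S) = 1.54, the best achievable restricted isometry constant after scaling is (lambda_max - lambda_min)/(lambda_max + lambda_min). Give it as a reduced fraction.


lambda_max - lambda_min = 1.54 - 0.24 = 1.30.
lambda_max + lambda_min = 1.54 + 0.24 = 1.78.
delta = 1.30/1.78 = 130/178 = 65/89.

65/89


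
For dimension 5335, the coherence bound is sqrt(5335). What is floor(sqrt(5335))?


73^2 = 5329 <= 5335 < 5476 = 74^2, so 73 <= sqrt(5335) < 74.
floor(sqrt(5335)) = 73.

73


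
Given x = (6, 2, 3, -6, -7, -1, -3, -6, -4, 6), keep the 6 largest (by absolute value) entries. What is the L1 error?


Sorted |x_i| descending: [7, 6, 6, 6, 6, 4, 3, 3, 2, 1]
Keep top 6: [7, 6, 6, 6, 6, 4]
Tail entries: [3, 3, 2, 1]
L1 error = sum of tail = 9.

9


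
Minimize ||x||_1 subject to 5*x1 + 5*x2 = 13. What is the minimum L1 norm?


Axis intercepts:
  x1 = 13/5, x2 = 0: L1 = 13/5
  x1 = 0, x2 = 13/5: L1 = 13/5
x* = (13/5, 0)
||x*||_1 = 13/5.

13/5


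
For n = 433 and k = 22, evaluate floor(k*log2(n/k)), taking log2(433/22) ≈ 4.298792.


log2(n/k) = log2(433/22) ≈ 4.298792.
k*log2(n/k) ≈ 22*4.298792 = 94.573424.
floor(94.573424) = 94.

94


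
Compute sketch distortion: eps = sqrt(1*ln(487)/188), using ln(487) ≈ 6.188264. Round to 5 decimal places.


ln(487) ≈ 6.188264.
1*ln(N)/m ≈ 1*6.188264/188 ≈ 0.0329163.
eps = sqrt(0.0329163) ≈ 0.1814285 ≈ 0.18143.

0.18143


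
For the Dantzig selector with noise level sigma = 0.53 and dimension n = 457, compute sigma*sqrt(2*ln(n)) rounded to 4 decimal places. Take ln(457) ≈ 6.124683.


ln(457) ≈ 6.124683.
2*ln(n) ≈ 12.249366.
sqrt(2*ln(n)) ≈ sqrt(12.249366) ≈ 3.499909.
threshold ≈ 0.53*3.499909 = 1.85495177 ≈ 1.8550.

1.8550


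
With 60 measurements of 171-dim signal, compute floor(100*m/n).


100*m/n = 100*60/171 ≈ 35.0877.
floor = 35.

35


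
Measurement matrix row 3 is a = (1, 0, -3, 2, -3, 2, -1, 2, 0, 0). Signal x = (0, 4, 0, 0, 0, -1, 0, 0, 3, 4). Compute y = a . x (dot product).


Non-zero terms: ['0*4', '2*-1', '0*3', '0*4']
Products: [0, -2, 0, 0]
y = sum = -2.

-2


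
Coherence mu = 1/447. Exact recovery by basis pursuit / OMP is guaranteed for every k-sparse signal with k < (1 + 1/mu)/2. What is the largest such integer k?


1/mu = 447.
1 + 1/mu = 448.
(1 + 1/mu)/2 = 224 is an integer and the inequality is strict, so k_max = 224 - 1 = 223.

223


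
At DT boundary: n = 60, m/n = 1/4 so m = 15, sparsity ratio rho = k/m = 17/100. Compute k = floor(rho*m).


m = 1/4*60 = 15.
rho = 17/100.
rho*m = 17/100*15 = 2.55.
k = floor(2.55) = 2.

2


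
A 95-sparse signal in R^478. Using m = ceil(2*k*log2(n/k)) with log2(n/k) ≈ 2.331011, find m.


log2(n/k) = log2(478/95) ≈ 2.331011.
2*k*log2(n/k) ≈ 2*95*2.331011 = 442.89209.
m = ceil(442.89209) = 443.

443


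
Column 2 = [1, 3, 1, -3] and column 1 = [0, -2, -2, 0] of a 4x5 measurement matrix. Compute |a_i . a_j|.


Inner product: 1*0 + 3*-2 + 1*-2 + -3*0
Products: [0, -6, -2, 0]
Sum = -8.
|dot| = 8.

8


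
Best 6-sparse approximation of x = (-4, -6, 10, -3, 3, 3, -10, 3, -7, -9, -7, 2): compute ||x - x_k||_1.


Sorted |x_i| descending: [10, 10, 9, 7, 7, 6, 4, 3, 3, 3, 3, 2]
Keep top 6: [10, 10, 9, 7, 7, 6]
Tail entries: [4, 3, 3, 3, 3, 2]
L1 error = sum of tail = 18.

18


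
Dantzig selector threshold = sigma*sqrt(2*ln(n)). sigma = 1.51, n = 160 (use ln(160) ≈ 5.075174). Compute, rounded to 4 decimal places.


ln(160) ≈ 5.075174.
2*ln(n) ≈ 10.150348.
sqrt(2*ln(n)) ≈ sqrt(10.150348) ≈ 3.185961.
threshold ≈ 1.51*3.185961 = 4.81080111 ≈ 4.8108.

4.8108


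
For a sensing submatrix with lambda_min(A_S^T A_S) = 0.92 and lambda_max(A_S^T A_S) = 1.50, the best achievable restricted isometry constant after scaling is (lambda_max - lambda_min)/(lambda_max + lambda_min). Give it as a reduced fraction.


lambda_max - lambda_min = 1.50 - 0.92 = 0.58.
lambda_max + lambda_min = 1.50 + 0.92 = 2.42.
delta = 0.58/2.42 = 58/242 = 29/121.

29/121


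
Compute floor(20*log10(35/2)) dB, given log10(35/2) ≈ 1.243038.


||x||/||e|| = 35/2.
log10(35/2) ≈ 1.243038.
20*log10(||x||/||e||) ≈ 20*1.243038 = 24.86076.
floor(24.86076) = 24.

24


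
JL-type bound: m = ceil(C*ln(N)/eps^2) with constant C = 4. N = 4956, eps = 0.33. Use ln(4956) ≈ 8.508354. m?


ln(4956) ≈ 8.508354.
eps^2 = 0.33^2 = 0.1089.
C*ln(N)/eps^2 ≈ 4*8.508354/0.1089 ≈ 312.5199.
m = ceil(312.5199) = 313.

313


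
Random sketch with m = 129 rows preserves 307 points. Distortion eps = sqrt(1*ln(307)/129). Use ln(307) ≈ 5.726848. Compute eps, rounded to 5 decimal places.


ln(307) ≈ 5.726848.
1*ln(N)/m ≈ 1*5.726848/129 ≈ 0.04439417.
eps = sqrt(0.04439417) ≈ 0.2106992 ≈ 0.21070.

0.21070


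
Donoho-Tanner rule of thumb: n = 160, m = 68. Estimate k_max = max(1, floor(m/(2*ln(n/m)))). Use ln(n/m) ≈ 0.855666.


n/m = 160/68 = 40/17.
ln(n/m) ≈ 0.855666.
2*ln(n/m) ≈ 1.711332.
m/(2*ln(n/m)) ≈ 68/1.711332 ≈ 39.7351.
floor = 39.
k_max = max(1, 39) = 39.

39


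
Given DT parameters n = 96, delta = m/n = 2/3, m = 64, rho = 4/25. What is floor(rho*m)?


m = 2/3*96 = 64.
rho = 4/25.
rho*m = 4/25*64 = 10.24.
k = floor(10.24) = 10.

10


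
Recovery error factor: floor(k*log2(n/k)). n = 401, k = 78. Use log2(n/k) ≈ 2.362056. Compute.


log2(n/k) = log2(401/78) ≈ 2.362056.
k*log2(n/k) ≈ 78*2.362056 = 184.240368.
floor(184.240368) = 184.

184


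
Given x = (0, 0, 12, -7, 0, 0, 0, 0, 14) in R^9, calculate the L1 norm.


Non-zero entries: [(2, 12), (3, -7), (8, 14)]
Absolute values: [12, 7, 14]
||x||_1 = sum = 33.

33
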